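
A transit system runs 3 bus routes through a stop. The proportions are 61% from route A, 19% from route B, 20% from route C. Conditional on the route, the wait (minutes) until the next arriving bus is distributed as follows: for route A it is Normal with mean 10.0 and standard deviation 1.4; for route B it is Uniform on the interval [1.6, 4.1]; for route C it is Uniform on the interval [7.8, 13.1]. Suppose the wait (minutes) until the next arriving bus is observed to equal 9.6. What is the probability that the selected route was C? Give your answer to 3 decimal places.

Likelihoods f(9.6 | ·): A: 0.273562; B: 0; C: 0.188679.
Posterior ∝ prior × likelihood. Numerator for C: 0.2·0.188679 = 0.0377358.
Normalizing constant: 0.61·0.273562 + 0.19·0 + 0.2·0.188679 = 0.204609.
P(C | observation) = 0.0377358 / 0.204609 = 0.184429.

0.184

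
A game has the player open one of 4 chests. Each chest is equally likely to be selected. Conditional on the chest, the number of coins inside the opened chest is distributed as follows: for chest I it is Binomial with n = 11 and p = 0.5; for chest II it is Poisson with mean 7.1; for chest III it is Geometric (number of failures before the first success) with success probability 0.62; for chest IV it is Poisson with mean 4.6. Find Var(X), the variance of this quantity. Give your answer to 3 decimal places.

Per component, I: μ=5.5, E[X²]=33; II: μ=7.1, E[X²]=57.51; III: μ=0.612903, E[X²]=1.3642; IV: μ=4.6, E[X²]=25.76.
E[X] = 0.25·5.5 + 0.25·7.1 + 0.25·0.612903 + 0.25·4.6 = 4.45323.
E[X²] = 0.25·33 + 0.25·57.51 + 0.25·1.3642 + 0.25·25.76 = 29.4086.
Var(X) = E[X²] − (E[X])² = 29.4086 − 19.8312 = 9.57733.

9.577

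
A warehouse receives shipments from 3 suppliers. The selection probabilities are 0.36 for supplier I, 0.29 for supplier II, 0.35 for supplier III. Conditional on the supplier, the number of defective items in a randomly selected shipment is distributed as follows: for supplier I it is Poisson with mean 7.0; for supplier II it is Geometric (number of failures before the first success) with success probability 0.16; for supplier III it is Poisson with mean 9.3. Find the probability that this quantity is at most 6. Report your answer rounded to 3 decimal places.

0.430

Conditional on each supplier, P(X ≤ 6): I: 0.449711; II: 0.70491; III: 0.180803.
By total probability, P(X ≤ 6) = 0.36·0.449711 + 0.29·0.70491 + 0.35·0.180803 = 0.429601.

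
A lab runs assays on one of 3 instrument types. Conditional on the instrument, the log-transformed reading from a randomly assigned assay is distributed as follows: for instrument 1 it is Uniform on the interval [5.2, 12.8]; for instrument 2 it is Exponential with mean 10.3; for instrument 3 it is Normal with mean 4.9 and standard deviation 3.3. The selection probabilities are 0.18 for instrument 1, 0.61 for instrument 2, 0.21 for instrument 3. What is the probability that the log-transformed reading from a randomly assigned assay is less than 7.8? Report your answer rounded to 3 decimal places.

Conditional on each instrument, P(X < 7.8): 1: 0.342105; 2: 0.531061; 3: 0.810242.
By total probability, P(X < 7.8) = 0.18·0.342105 + 0.61·0.531061 + 0.21·0.810242 = 0.555677.

0.556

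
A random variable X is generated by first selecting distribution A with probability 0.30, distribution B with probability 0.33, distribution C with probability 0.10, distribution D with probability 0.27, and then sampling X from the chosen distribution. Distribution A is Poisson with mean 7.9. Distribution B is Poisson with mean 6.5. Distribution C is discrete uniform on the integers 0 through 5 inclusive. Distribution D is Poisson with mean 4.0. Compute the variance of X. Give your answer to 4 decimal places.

Per component, A: μ=7.9, E[X²]=70.31; B: μ=6.5, E[X²]=48.75; C: μ=2.5, E[X²]=9.16667; D: μ=4, E[X²]=20.
E[X] = 0.3·7.9 + 0.33·6.5 + 0.1·2.5 + 0.27·4 = 5.845.
E[X²] = 0.3·70.31 + 0.33·48.75 + 0.1·9.16667 + 0.27·20 = 43.4972.
Var(X) = E[X²] − (E[X])² = 43.4972 − 34.164 = 9.33314.

9.3331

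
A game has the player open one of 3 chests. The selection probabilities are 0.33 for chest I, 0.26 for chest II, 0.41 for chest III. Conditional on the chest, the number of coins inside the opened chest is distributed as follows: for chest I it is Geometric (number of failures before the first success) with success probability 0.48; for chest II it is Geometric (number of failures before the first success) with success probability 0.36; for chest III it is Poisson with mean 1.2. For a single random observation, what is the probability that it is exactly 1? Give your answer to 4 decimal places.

0.2905

Conditional on each chest, P(X = 1): I: 0.2496; II: 0.2304; III: 0.361433.
By total probability, P(X = 1) = 0.33·0.2496 + 0.26·0.2304 + 0.41·0.361433 = 0.29046.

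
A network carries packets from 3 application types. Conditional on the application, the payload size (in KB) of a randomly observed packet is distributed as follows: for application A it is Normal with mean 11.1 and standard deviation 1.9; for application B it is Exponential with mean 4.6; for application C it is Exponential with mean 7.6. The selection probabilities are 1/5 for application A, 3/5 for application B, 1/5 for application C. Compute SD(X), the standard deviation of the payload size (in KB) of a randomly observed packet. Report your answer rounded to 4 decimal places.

Per component, A: μ=11.1, E[X²]=126.82; B: μ=4.6, E[X²]=42.32; C: μ=7.6, E[X²]=115.52.
E[X] = 0.2·11.1 + 0.6·4.6 + 0.2·7.6 = 6.5.
E[X²] = 0.2·126.82 + 0.6·42.32 + 0.2·115.52 = 73.86.
Var(X) = E[X²] − (E[X])² = 73.86 − 42.25 = 31.61.
SD(X) = √31.61 = 5.62228.

5.6223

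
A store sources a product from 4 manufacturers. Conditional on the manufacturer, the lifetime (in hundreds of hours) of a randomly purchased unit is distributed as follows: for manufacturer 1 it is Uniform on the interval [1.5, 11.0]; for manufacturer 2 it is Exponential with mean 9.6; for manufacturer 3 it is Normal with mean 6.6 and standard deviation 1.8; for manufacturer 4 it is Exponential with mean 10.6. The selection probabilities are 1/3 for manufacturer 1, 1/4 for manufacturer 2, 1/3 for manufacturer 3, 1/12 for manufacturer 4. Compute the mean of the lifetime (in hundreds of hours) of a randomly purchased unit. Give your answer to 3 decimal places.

7.567

Component means — 1: 6.25; 2: 9.6; 3: 6.6; 4: 10.6.
E[X] = 0.333333·6.25 + 0.25·9.6 + 0.333333·6.6 + 0.0833333·10.6 = 7.56667.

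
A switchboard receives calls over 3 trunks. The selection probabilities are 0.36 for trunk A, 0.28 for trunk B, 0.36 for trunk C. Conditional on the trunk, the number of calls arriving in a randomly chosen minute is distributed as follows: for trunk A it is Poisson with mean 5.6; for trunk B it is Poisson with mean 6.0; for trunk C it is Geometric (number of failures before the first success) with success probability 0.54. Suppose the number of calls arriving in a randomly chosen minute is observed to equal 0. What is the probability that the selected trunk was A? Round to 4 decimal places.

0.0068

Likelihoods P(X=0 | ·): A: 0.00369786; B: 0.00247875; C: 0.54.
Posterior ∝ prior × likelihood. Numerator for A: 0.36·0.00369786 = 0.00133123.
Normalizing constant: 0.36·0.00369786 + 0.28·0.00247875 + 0.36·0.54 = 0.196425.
P(A | observation) = 0.00133123 / 0.196425 = 0.00677729.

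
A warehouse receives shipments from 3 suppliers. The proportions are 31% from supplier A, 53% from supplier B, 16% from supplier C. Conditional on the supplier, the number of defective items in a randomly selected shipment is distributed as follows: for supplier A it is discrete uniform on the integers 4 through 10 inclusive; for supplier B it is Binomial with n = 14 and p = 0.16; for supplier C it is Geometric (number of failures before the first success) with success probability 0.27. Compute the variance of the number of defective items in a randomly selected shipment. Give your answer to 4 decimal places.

Per component, A: μ=7, E[X²]=53; B: μ=2.24, E[X²]=6.8992; C: μ=2.7037, E[X²]=17.3237.
E[X] = 0.31·7 + 0.53·2.24 + 0.16·2.7037 = 3.78979.
E[X²] = 0.31·53 + 0.53·6.8992 + 0.16·17.3237 = 22.8584.
Var(X) = E[X²] − (E[X])² = 22.8584 − 14.3625 = 8.49585.

8.4958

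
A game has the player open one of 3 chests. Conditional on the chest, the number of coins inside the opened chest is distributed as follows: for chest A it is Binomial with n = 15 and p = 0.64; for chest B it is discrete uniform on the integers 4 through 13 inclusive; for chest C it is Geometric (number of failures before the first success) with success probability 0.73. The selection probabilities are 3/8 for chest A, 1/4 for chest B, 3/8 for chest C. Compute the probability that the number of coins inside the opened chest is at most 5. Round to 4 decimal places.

0.4306

Conditional on each chest, P(X ≤ 5): A: 0.015448; B: 0.2; C: 0.999613.
By total probability, P(X ≤ 5) = 0.375·0.015448 + 0.25·0.2 + 0.375·0.999613 = 0.430648.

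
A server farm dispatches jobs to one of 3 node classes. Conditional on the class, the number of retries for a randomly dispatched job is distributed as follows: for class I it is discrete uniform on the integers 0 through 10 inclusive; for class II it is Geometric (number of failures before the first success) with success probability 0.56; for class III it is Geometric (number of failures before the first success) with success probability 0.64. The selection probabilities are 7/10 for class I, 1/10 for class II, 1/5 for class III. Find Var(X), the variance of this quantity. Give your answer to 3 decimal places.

11.317

Per component, I: μ=5, E[X²]=35; II: μ=0.785714, E[X²]=2.02041; III: μ=0.5625, E[X²]=1.19531.
E[X] = 0.7·5 + 0.1·0.785714 + 0.2·0.5625 = 3.69107.
E[X²] = 0.7·35 + 0.1·2.02041 + 0.2·1.19531 = 24.9411.
Var(X) = E[X²] − (E[X])² = 24.9411 − 13.624 = 11.3171.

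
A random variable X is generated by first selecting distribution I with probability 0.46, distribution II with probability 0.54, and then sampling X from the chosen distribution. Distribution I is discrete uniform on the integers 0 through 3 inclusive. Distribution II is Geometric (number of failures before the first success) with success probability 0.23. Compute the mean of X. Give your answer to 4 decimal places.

2.4978

Component means — I: 1.5; II: 3.34783.
E[X] = 0.46·1.5 + 0.54·3.34783 = 2.49783.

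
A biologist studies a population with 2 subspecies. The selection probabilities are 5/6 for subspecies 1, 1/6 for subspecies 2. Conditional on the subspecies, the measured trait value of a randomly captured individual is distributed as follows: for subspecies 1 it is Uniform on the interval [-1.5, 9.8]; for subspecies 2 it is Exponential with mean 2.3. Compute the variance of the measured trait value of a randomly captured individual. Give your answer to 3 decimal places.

Per component, 1: μ=4.15, E[X²]=27.8633; 2: μ=2.3, E[X²]=10.58.
E[X] = 0.833333·4.15 + 0.166667·2.3 = 3.84167.
E[X²] = 0.833333·27.8633 + 0.166667·10.58 = 24.9828.
Var(X) = E[X²] − (E[X])² = 24.9828 − 14.7584 = 10.2244.

10.224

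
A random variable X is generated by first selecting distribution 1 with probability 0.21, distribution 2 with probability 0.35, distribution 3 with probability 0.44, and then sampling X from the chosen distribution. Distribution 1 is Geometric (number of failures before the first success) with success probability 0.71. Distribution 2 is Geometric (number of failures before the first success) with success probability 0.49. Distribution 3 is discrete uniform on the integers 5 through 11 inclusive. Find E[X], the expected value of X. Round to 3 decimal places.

Component means — 1: 0.408451; 2: 1.04082; 3: 8.
E[X] = 0.21·0.408451 + 0.35·1.04082 + 0.44·8 = 3.97006.

3.970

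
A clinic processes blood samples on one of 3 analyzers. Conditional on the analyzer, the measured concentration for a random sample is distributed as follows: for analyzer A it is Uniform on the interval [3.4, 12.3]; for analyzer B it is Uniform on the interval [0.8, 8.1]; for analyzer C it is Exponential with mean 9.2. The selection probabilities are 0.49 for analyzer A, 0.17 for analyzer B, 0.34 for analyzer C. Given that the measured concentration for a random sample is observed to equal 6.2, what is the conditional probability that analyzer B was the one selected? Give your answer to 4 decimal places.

0.2396

Likelihoods f(6.2 | ·): A: 0.11236; B: 0.136986; C: 0.0554033.
Posterior ∝ prior × likelihood. Numerator for B: 0.17·0.136986 = 0.0232877.
Normalizing constant: 0.49·0.11236 + 0.17·0.136986 + 0.34·0.0554033 = 0.097181.
P(B | observation) = 0.0232877 / 0.097181 = 0.239632.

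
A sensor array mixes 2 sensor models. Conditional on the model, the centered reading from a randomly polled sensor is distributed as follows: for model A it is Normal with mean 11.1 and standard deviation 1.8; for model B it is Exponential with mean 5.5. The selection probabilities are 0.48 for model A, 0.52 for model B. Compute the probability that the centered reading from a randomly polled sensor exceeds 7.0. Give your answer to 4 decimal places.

Conditional on each model, P(X > 7.0): A: 0.98863; B: 0.280067.
By total probability, P(X > 7.0) = 0.48·0.98863 + 0.52·0.280067 = 0.620177.

0.6202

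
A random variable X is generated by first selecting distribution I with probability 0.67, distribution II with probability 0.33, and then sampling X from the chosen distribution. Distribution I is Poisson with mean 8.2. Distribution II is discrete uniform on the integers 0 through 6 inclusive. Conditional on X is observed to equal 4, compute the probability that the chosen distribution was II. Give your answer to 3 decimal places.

Likelihoods P(X=4 | ·): I: 0.0517404; II: 0.142857.
Posterior ∝ prior × likelihood. Numerator for II: 0.33·0.142857 = 0.0471429.
Normalizing constant: 0.67·0.0517404 + 0.33·0.142857 = 0.0818089.
P(II | observation) = 0.0471429 / 0.0818089 = 0.576256.

0.576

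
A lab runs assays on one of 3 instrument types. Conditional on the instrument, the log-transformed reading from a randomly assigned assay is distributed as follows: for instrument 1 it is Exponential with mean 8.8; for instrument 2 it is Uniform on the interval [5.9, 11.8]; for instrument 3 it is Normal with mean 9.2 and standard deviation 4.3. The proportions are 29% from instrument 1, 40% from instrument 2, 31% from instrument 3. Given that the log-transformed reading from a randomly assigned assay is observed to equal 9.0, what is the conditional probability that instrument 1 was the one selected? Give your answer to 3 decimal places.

Likelihoods f(9.0 | ·): 1: 0.0408651; 2: 0.169492; 3: 0.092677.
Posterior ∝ prior × likelihood. Numerator for 1: 0.29·0.0408651 = 0.0118509.
Normalizing constant: 0.29·0.0408651 + 0.4·0.169492 + 0.31·0.092677 = 0.108377.
P(1 | observation) = 0.0118509 / 0.108377 = 0.109348.

0.109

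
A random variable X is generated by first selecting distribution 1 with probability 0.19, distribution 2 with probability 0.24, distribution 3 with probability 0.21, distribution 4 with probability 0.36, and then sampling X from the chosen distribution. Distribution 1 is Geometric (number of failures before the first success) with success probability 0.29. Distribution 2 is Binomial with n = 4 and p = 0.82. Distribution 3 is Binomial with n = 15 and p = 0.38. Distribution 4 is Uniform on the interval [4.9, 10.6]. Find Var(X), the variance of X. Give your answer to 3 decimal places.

8.178

Per component, 1: μ=2.44828, E[X²]=14.4364; 2: μ=3.28, E[X²]=11.3488; 3: μ=5.7, E[X²]=36.024; 4: μ=7.75, E[X²]=62.77.
E[X] = 0.19·2.44828 + 0.24·3.28 + 0.21·5.7 + 0.36·7.75 = 5.23937.
E[X²] = 0.19·14.4364 + 0.24·11.3488 + 0.21·36.024 + 0.36·62.77 = 35.6289.
Var(X) = E[X²] − (E[X])² = 35.6289 − 27.451 = 8.17784.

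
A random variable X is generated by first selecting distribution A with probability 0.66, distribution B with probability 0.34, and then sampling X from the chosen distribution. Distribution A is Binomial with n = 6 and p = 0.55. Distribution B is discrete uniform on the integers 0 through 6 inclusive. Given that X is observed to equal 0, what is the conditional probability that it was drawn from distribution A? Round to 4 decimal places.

0.1014

Likelihoods P(X=0 | ·): A: 0.00830377; B: 0.142857.
Posterior ∝ prior × likelihood. Numerator for A: 0.66·0.00830377 = 0.00548049.
Normalizing constant: 0.66·0.00830377 + 0.34·0.142857 = 0.0540519.
P(A | observation) = 0.00548049 / 0.0540519 = 0.101393.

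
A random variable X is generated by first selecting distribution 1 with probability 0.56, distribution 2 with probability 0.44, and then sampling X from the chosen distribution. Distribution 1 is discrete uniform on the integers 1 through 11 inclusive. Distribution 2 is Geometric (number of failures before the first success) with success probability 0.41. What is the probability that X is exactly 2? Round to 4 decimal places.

Conditional on each component, P(X = 2): 1: 0.0909091; 2: 0.142721.
By total probability, P(X = 2) = 0.56·0.0909091 + 0.44·0.142721 = 0.113706.

0.1137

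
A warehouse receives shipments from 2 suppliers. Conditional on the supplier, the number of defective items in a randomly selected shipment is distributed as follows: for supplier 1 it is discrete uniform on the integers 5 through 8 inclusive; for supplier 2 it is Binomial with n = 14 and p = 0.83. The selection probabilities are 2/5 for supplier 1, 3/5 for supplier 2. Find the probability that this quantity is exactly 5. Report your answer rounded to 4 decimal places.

0.1001

Conditional on each supplier, P(X = 5): 1: 0.25; 2: 9.35179e-05.
By total probability, P(X = 5) = 0.4·0.25 + 0.6·9.35179e-05 = 0.100056.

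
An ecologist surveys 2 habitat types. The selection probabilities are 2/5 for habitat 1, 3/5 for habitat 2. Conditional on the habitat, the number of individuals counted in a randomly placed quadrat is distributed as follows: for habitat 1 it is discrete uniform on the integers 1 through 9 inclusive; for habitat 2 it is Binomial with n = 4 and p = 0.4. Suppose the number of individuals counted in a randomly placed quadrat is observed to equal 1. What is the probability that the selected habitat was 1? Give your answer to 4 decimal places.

0.1765

Likelihoods P(X=1 | ·): 1: 0.111111; 2: 0.3456.
Posterior ∝ prior × likelihood. Numerator for 1: 0.4·0.111111 = 0.0444444.
Normalizing constant: 0.4·0.111111 + 0.6·0.3456 = 0.251804.
P(1 | observation) = 0.0444444 / 0.251804 = 0.176504.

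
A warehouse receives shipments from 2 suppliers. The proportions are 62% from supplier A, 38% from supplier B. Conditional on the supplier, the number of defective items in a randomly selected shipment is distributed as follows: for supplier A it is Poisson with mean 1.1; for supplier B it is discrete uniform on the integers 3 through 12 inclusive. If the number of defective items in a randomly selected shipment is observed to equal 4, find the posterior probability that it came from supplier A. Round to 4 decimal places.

0.2489

Likelihoods P(X=4 | ·): A: 0.0203065; B: 0.1.
Posterior ∝ prior × likelihood. Numerator for A: 0.62·0.0203065 = 0.01259.
Normalizing constant: 0.62·0.0203065 + 0.38·0.1 = 0.05059.
P(A | observation) = 0.01259 / 0.05059 = 0.248864.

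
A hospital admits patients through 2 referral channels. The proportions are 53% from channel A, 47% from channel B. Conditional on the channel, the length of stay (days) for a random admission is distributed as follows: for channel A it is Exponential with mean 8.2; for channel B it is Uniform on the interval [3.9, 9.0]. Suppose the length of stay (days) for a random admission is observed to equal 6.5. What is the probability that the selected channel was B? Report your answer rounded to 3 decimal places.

0.759

Likelihoods f(6.5 | ·): A: 0.0551986; B: 0.196078.
Posterior ∝ prior × likelihood. Numerator for B: 0.47·0.196078 = 0.0921569.
Normalizing constant: 0.53·0.0551986 + 0.47·0.196078 = 0.121412.
P(B | observation) = 0.0921569 / 0.121412 = 0.759042.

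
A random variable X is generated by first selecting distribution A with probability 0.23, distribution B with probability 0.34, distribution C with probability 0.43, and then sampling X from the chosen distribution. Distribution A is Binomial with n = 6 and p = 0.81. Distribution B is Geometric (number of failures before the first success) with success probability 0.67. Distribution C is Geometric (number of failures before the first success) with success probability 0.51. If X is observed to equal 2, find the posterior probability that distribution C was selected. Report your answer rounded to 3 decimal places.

0.655

Likelihoods P(X=2 | ·): A: 0.0128255; B: 0.072963; C: 0.122451.
Posterior ∝ prior × likelihood. Numerator for C: 0.43·0.122451 = 0.0526539.
Normalizing constant: 0.23·0.0128255 + 0.34·0.072963 + 0.43·0.122451 = 0.0804112.
P(C | observation) = 0.0526539 / 0.0804112 = 0.654808.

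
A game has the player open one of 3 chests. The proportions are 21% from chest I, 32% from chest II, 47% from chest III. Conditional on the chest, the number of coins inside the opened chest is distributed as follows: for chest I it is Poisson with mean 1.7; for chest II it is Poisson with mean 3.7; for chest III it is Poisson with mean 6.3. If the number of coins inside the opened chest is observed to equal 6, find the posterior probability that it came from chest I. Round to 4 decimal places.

Likelihoods P(X=6 | ·): I: 0.00612436; II: 0.0881025; III: 0.159461.
Posterior ∝ prior × likelihood. Numerator for I: 0.21·0.00612436 = 0.00128611.
Normalizing constant: 0.21·0.00612436 + 0.32·0.0881025 + 0.47·0.159461 = 0.104426.
P(I | observation) = 0.00128611 / 0.104426 = 0.0123161.

0.0123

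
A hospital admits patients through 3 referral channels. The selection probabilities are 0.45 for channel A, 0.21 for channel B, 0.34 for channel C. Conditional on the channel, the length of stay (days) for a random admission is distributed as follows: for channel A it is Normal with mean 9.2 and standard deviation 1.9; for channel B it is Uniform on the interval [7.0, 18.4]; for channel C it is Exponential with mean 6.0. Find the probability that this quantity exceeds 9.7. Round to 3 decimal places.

Conditional on each channel, P(X > 9.7): A: 0.396214; B: 0.763158; C: 0.198559.
By total probability, P(X > 9.7) = 0.45·0.396214 + 0.21·0.763158 + 0.34·0.198559 = 0.40607.

0.406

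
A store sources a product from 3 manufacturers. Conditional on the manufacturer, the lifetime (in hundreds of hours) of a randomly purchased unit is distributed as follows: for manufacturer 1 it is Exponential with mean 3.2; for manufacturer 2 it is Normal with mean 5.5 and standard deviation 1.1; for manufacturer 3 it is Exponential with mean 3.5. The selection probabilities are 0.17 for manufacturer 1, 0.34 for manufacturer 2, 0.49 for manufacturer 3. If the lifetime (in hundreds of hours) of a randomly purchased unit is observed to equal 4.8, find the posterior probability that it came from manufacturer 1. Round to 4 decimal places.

Likelihoods f(4.8 | ·): 1: 0.0697282; 2: 0.296198; 3: 0.0724983.
Posterior ∝ prior × likelihood. Numerator for 1: 0.17·0.0697282 = 0.0118538.
Normalizing constant: 0.17·0.0697282 + 0.34·0.296198 + 0.49·0.0724983 = 0.148085.
P(1 | observation) = 0.0118538 / 0.148085 = 0.0800471.

0.0800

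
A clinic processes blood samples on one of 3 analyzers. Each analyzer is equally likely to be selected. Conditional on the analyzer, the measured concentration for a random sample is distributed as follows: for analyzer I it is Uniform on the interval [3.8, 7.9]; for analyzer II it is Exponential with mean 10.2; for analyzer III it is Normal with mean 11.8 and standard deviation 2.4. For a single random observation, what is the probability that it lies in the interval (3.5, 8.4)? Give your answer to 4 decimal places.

0.4496

Conditional on each analyzer, P(3.5 < X < 8.4): I: 1; II: 0.270661; III: 0.0780184.
By total probability, P(3.5 < X < 8.4) = 0.333333·1 + 0.333333·0.270661 + 0.333333·0.0780184 = 0.44956.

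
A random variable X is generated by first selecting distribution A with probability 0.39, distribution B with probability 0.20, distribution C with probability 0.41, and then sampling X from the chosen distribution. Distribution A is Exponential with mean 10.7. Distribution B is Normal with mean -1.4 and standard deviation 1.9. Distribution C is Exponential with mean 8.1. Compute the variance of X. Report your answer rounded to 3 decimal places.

92.175

Per component, A: μ=10.7, E[X²]=228.98; B: μ=-1.4, E[X²]=5.57; C: μ=8.1, E[X²]=131.22.
E[X] = 0.39·10.7 + 0.2·-1.4 + 0.41·8.1 = 7.214.
E[X²] = 0.39·228.98 + 0.2·5.57 + 0.41·131.22 = 144.216.
Var(X) = E[X²] − (E[X])² = 144.216 − 52.0418 = 92.1746.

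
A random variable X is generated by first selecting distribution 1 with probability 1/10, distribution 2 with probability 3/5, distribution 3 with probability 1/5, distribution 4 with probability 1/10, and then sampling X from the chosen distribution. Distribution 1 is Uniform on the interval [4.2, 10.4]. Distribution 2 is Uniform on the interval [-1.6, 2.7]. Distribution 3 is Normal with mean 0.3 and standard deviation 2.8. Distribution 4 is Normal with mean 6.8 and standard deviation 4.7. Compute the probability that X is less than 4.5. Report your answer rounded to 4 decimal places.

Conditional on each component, P(X < 4.5): 1: 0.0483871; 2: 1; 3: 0.933193; 4: 0.312293.
By total probability, P(X < 4.5) = 0.1·0.0483871 + 0.6·1 + 0.2·0.933193 + 0.1·0.312293 = 0.822707.

0.8227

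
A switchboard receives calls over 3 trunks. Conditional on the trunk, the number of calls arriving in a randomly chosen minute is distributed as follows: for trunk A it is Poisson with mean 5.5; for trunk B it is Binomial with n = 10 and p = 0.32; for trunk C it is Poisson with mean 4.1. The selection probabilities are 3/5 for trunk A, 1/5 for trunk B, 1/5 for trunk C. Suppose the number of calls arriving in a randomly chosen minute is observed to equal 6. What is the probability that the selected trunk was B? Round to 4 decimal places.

0.0767

Likelihoods P(X=6 | ·): A: 0.157117; B: 0.048212; C: 0.109336.
Posterior ∝ prior × likelihood. Numerator for B: 0.2·0.048212 = 0.00964239.
Normalizing constant: 0.6·0.157117 + 0.2·0.048212 + 0.2·0.109336 = 0.12578.
P(B | observation) = 0.00964239 / 0.12578 = 0.0766608.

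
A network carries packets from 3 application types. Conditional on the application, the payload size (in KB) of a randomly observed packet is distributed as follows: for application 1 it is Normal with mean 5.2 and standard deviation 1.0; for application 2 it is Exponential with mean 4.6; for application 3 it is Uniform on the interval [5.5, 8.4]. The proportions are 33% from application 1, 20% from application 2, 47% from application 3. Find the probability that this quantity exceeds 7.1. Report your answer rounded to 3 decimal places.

0.263

Conditional on each application, P(X > 7.1): 1: 0.0287166; 2: 0.213637; 3: 0.448276.
By total probability, P(X > 7.1) = 0.33·0.0287166 + 0.2·0.213637 + 0.47·0.448276 = 0.262893.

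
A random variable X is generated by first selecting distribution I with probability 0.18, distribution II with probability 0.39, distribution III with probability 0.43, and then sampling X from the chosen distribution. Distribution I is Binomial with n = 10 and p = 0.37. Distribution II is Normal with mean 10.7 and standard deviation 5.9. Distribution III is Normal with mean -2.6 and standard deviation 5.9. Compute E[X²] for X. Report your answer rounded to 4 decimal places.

78.9859

For each component E[X²] = Var + (mean)², giving I: 16.021; II: 149.3; III: 41.57.
Overall E[X²] = 0.18·16.021 + 0.39·149.3 + 0.43·41.57 = 78.9859.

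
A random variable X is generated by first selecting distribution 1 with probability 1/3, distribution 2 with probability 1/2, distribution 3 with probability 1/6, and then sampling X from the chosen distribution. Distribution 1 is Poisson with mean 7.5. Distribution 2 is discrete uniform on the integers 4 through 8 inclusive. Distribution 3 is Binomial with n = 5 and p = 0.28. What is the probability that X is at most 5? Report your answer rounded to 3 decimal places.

Conditional on each component, P(X ≤ 5): 1: 0.241436; 2: 0.4; 3: 1.
By total probability, P(X ≤ 5) = 0.333333·0.241436 + 0.5·0.4 + 0.166667·1 = 0.447145.

0.447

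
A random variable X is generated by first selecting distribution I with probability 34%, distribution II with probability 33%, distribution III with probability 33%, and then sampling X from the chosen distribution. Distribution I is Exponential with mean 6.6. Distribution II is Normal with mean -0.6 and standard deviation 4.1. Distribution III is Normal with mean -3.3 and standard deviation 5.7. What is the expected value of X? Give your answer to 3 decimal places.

Component means — I: 6.6; II: -0.6; III: -3.3.
E[X] = 0.34·6.6 + 0.33·-0.6 + 0.33·-3.3 = 0.957.

0.957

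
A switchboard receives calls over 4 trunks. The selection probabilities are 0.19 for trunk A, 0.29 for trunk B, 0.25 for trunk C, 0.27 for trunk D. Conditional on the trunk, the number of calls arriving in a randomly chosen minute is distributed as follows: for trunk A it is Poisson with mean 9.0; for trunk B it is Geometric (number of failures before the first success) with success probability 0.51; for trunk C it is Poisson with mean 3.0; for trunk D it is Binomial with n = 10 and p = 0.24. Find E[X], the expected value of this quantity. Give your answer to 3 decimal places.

Component means — A: 9; B: 0.960784; C: 3; D: 2.4.
E[X] = 0.19·9 + 0.29·0.960784 + 0.25·3 + 0.27·2.4 = 3.38663.

3.387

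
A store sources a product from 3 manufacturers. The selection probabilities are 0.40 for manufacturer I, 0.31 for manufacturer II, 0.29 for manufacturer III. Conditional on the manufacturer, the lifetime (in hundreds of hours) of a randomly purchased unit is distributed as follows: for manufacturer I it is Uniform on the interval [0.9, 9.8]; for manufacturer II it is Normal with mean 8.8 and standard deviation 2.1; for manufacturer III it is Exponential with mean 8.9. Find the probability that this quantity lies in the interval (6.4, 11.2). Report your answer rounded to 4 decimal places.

0.4432

Conditional on each manufacturer, P(6.4 < X < 11.2): I: 0.382022; II: 0.746902; III: 0.203089.
By total probability, P(6.4 < X < 11.2) = 0.4·0.382022 + 0.31·0.746902 + 0.29·0.203089 = 0.443245.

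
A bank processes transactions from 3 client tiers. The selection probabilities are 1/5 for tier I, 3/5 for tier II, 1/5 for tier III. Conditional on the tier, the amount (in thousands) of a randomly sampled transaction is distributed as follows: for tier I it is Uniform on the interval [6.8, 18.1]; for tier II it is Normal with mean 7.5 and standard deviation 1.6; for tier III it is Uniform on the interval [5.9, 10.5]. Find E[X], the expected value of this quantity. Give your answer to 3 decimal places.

Component means — I: 12.45; II: 7.5; III: 8.2.
E[X] = 0.2·12.45 + 0.6·7.5 + 0.2·8.2 = 8.63.

8.630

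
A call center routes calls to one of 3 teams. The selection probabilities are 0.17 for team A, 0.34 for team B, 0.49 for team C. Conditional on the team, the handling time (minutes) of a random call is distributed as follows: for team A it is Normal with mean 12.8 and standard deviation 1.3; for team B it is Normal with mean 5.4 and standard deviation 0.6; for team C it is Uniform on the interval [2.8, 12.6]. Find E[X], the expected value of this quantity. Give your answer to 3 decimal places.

Component means — A: 12.8; B: 5.4; C: 7.7.
E[X] = 0.17·12.8 + 0.34·5.4 + 0.49·7.7 = 7.785.

7.785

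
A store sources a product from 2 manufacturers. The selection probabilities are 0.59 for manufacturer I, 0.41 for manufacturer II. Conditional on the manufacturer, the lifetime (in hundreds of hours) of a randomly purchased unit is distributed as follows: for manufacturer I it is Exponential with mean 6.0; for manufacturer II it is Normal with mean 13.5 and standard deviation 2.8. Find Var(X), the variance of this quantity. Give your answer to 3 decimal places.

38.061

Per component, I: μ=6, E[X²]=72; II: μ=13.5, E[X²]=190.09.
E[X] = 0.59·6 + 0.41·13.5 = 9.075.
E[X²] = 0.59·72 + 0.41·190.09 = 120.417.
Var(X) = E[X²] − (E[X])² = 120.417 − 82.3556 = 38.0613.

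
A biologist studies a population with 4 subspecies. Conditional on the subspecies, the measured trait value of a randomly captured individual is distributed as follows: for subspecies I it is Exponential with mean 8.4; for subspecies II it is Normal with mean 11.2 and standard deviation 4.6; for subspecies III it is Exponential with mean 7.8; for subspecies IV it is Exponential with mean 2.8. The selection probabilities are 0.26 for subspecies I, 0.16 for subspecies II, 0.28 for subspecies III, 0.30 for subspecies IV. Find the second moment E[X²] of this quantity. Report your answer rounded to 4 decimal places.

For each component E[X²] = Var + (mean)², giving I: 141.12; II: 146.6; III: 121.68; IV: 15.68.
Overall E[X²] = 0.26·141.12 + 0.16·146.6 + 0.28·121.68 + 0.3·15.68 = 98.9216.

98.9216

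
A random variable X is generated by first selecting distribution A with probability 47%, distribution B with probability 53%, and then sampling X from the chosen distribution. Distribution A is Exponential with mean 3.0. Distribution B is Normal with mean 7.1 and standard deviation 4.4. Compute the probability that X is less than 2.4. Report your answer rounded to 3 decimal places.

0.334

Conditional on each component, P(X < 2.4): A: 0.550671; B: 0.142719.
By total probability, P(X < 2.4) = 0.47·0.550671 + 0.53·0.142719 = 0.334457.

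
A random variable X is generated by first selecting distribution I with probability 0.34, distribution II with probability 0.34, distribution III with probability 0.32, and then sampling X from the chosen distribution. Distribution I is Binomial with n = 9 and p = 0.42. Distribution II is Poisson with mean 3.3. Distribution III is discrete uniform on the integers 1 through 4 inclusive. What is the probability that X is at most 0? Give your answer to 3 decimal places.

Conditional on each component, P(X ≤ 0): I: 0.00742766; II: 0.0368832; III: 0.
By total probability, P(X ≤ 0) = 0.34·0.00742766 + 0.34·0.0368832 + 0.32·0 = 0.0150657.

0.015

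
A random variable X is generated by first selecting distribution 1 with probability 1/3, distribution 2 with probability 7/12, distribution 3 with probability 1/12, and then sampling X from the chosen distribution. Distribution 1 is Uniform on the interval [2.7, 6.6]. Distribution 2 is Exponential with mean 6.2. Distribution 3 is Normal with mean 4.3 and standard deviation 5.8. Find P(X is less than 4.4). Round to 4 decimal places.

Conditional on each component, P(X < 4.4): 1: 0.435897; 2: 0.508197; 3: 0.506878.
By total probability, P(X < 4.4) = 0.333333·0.435897 + 0.583333·0.508197 + 0.0833333·0.506878 = 0.483987.

0.4840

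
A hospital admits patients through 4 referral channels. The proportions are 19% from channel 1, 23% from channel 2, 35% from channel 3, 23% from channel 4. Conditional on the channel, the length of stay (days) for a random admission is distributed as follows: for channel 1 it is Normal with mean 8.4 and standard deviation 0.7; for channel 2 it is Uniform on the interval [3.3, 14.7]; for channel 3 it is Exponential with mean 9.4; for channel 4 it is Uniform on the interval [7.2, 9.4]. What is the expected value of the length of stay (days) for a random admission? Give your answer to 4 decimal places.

Component means — 1: 8.4; 2: 9; 3: 9.4; 4: 8.3.
E[X] = 0.19·8.4 + 0.23·9 + 0.35·9.4 + 0.23·8.3 = 8.865.

8.8650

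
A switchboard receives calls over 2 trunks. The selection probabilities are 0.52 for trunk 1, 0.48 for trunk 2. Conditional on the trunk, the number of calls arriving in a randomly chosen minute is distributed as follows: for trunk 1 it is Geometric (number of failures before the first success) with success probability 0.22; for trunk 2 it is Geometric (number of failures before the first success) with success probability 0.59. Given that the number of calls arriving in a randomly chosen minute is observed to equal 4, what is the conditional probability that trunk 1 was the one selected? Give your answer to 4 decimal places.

Likelihoods P(X=4 | ·): 1: 0.0814331; 2: 0.016672.
Posterior ∝ prior × likelihood. Numerator for 1: 0.52·0.0814331 = 0.0423452.
Normalizing constant: 0.52·0.0814331 + 0.48·0.016672 = 0.0503478.
P(1 | observation) = 0.0423452 / 0.0503478 = 0.841054.

0.8411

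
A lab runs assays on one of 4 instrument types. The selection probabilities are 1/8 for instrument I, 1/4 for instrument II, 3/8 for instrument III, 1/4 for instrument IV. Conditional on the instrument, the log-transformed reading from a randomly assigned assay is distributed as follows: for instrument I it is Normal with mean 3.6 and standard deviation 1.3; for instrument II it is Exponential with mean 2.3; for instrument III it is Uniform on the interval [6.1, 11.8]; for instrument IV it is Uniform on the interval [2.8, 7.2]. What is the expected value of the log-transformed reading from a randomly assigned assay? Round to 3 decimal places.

5.631

Component means — I: 3.6; II: 2.3; III: 8.95; IV: 5.
E[X] = 0.125·3.6 + 0.25·2.3 + 0.375·8.95 + 0.25·5 = 5.63125.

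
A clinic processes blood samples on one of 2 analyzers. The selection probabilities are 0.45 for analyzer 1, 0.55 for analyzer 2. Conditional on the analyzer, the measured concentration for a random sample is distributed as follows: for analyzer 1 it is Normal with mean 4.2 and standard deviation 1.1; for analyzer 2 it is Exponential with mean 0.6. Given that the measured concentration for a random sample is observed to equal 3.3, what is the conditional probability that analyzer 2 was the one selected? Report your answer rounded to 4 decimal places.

0.0311

Likelihoods f(3.3 | ·): 1: 0.25951; 2: 0.00681129.
Posterior ∝ prior × likelihood. Numerator for 2: 0.55·0.00681129 = 0.00374621.
Normalizing constant: 0.45·0.25951 + 0.55·0.00681129 = 0.120526.
P(2 | observation) = 0.00374621 / 0.120526 = 0.0310822.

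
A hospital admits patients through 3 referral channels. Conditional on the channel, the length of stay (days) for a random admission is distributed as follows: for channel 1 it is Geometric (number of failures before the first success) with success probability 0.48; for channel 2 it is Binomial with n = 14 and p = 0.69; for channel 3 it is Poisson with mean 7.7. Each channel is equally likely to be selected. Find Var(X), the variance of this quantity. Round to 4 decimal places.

17.7817

Per component, 1: μ=1.08333, E[X²]=3.43056; 2: μ=9.66, E[X²]=96.3102; 3: μ=7.7, E[X²]=66.99.
E[X] = 0.333333·1.08333 + 0.333333·9.66 + 0.333333·7.7 = 6.14778.
E[X²] = 0.333333·3.43056 + 0.333333·96.3102 + 0.333333·66.99 = 55.5769.
Var(X) = E[X²] − (E[X])² = 55.5769 − 37.7952 = 17.7817.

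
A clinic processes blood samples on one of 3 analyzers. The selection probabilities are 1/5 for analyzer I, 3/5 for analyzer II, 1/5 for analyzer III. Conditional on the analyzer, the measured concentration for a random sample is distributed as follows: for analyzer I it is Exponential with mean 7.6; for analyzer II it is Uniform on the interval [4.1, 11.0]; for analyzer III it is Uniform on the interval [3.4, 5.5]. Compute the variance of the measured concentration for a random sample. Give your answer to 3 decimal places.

Per component, I: μ=7.6, E[X²]=115.52; II: μ=7.55, E[X²]=60.97; III: μ=4.45, E[X²]=20.17.
E[X] = 0.2·7.6 + 0.6·7.55 + 0.2·4.45 = 6.94.
E[X²] = 0.2·115.52 + 0.6·60.97 + 0.2·20.17 = 63.72.
Var(X) = E[X²] − (E[X])² = 63.72 − 48.1636 = 15.5564.

15.556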